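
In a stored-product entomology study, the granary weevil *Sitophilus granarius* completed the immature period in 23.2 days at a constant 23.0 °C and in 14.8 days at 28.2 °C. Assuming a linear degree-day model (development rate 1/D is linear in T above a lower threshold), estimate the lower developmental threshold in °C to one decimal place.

Linear rate model ⇒ the product D·(T − T_b) is constant across temperatures.
23.2·(23.0 − T_b) = 14.8·(28.2 − T_b)
T_b = (23.2·23.0 − 14.8·28.2) / (23.2 − 14.8) = 116.24 / 8.4 = 13.838 °C ≈ 13.8 °C.

13.8 °C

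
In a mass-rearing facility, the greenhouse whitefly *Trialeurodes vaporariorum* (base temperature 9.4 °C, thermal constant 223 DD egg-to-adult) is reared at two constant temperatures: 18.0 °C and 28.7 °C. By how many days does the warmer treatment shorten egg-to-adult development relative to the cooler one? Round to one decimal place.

At 18.0 °C: 223 / (18.0 − 9.4) = 223 / 8.6 = 25.930 d.
At 28.7 °C: 223 / (28.7 − 9.4) = 223 / 19.3 = 11.554 d.
Difference = |25.930 − 11.554| = 14.376 ≈ 14.4 days.

14.4 days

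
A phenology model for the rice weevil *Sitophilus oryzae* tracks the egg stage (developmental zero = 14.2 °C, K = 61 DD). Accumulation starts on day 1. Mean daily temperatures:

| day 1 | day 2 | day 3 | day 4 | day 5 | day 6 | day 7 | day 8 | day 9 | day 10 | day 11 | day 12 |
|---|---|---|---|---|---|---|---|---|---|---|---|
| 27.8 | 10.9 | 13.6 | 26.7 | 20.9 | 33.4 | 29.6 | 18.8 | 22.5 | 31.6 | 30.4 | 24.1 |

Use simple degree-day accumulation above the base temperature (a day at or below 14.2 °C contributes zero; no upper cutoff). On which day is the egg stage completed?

day 7

Daily DD above 14.2 °C: 13.6, 0.0, 0.0, 12.5, 6.7, 19.2, 15.4, 4.6, 8.3, 17.4, 16.2, 9.9.
Cumulative: 13.6, 13.6, 13.6, 26.1, 32.8, 52.0, 67.4, 72.0, 80.3, 97.7, 113.9, 123.8.
The total first reaches 61 DD on day 7.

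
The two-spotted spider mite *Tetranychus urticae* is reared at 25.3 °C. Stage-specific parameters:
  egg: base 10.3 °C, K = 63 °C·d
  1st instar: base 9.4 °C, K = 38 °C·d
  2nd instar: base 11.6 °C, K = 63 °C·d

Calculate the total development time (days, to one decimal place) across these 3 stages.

egg: 63 / (25.3 − 10.3) = 63 / 15.0 = 4.200 d.
1st instar: 38 / (25.3 − 9.4) = 38 / 15.9 = 2.390 d.
2nd instar: 63 / (25.3 − 11.6) = 63 / 13.7 = 4.599 d.
Sum = 11.188 ≈ 11.2 days.

11.2 days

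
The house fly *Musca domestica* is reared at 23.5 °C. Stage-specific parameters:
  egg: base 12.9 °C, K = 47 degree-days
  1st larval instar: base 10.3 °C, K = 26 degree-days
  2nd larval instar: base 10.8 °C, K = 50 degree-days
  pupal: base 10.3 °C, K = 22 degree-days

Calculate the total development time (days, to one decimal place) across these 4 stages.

12.0 days

egg: 47 / (23.5 − 12.9) = 47 / 10.6 = 4.434 d.
1st larval instar: 26 / (23.5 − 10.3) = 26 / 13.2 = 1.970 d.
2nd larval instar: 50 / (23.5 − 10.8) = 50 / 12.7 = 3.937 d.
pupal: 22 / (23.5 − 10.3) = 22 / 13.2 = 1.667 d.
Sum = 12.007 ≈ 12.0 days.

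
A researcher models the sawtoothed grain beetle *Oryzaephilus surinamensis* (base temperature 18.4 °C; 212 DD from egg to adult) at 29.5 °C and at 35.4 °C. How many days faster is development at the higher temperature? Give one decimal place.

6.6 days

At 29.5 °C: 212 / (29.5 − 18.4) = 212 / 11.1 = 19.099 d.
At 35.4 °C: 212 / (35.4 − 18.4) = 212 / 17.0 = 12.471 d.
Difference = |19.099 − 12.471| = 6.629 ≈ 6.6 days.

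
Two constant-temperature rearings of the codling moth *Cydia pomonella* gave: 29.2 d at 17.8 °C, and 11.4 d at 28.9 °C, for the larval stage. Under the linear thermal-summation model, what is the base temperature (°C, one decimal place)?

10.7 °C

Equal thermal constants: D₁(T₁ − T_b) = D₂(T₂ − T_b).
29.2·(17.8 − T_b) = 11.4·(28.9 − T_b)
T_b = (29.2·17.8 − 11.4·28.9) / (29.2 − 11.4) = 190.30 / 17.8 = 10.691 °C ≈ 10.7 °C.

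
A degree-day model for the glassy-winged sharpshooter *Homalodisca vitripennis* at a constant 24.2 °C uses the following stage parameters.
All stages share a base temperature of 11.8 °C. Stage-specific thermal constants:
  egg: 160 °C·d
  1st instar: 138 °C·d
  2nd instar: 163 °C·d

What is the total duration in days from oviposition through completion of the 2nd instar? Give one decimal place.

37.2 days

Daily accumulation at 24.2 °C = 24.2 − 11.8 = 12.4 DD/day.
Total K = 160 + 138 + 163 = 461 DD.
Total duration = 461 / 12.4 = 37.177 ≈ 37.2 days.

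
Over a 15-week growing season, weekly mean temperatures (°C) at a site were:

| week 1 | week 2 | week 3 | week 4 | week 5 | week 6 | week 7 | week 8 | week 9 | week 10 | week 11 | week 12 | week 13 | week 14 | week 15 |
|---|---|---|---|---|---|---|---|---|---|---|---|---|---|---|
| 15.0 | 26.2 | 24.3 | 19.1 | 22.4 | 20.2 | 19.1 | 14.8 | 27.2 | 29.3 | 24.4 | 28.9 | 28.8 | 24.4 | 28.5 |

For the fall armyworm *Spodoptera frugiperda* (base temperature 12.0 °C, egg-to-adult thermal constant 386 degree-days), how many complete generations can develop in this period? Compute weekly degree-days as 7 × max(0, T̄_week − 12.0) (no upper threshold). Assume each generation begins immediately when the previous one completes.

3 generations

Weekly DD (7 × max(0, T̄ − 12.0)): 21.0, 99.4, 86.1, 49.7, 72.8, 57.4, 49.7, 19.6, 106.4, 121.1, 86.8, 118.3, 117.6, 86.8, 115.5.
Season total = 1208.2 DD.
Complete generations = ⌊1208.2 / 386⌋ = 3.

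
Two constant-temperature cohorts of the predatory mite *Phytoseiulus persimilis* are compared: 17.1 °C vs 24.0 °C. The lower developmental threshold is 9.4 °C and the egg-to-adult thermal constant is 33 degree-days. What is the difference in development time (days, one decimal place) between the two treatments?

2.0 days

At 17.1 °C: 33 / (17.1 − 9.4) = 33 / 7.7 = 4.286 d.
At 24.0 °C: 33 / (24.0 − 9.4) = 33 / 14.6 = 2.260 d.
Difference = |4.286 − 2.260| = 2.025 ≈ 2.0 days.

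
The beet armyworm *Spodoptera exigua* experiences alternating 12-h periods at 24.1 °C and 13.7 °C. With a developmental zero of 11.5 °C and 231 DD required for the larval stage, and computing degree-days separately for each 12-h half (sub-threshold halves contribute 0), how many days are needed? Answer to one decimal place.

Day half: max(0, 24.1 − 11.5) × 0.5 = 12.6 × 0.5 = 6.30 DD.
Night half: max(0, 13.7 − 11.5) × 0.5 = 2.2 × 0.5 = 1.10 DD.
Per 24 h: 7.40 DD/day.
Duration = 231 / 7.40 = 31.216 ≈ 31.2 days.

31.2 days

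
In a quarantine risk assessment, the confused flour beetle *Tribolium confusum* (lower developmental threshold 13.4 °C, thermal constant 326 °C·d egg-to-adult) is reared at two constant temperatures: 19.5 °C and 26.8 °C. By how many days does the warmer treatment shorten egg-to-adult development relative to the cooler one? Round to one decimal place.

At 19.5 °C: 326 / (19.5 − 13.4) = 326 / 6.1 = 53.443 d.
At 26.8 °C: 326 / (26.8 − 13.4) = 326 / 13.4 = 24.328 d.
Difference = |53.443 − 24.328| = 29.114 ≈ 29.1 days.

29.1 days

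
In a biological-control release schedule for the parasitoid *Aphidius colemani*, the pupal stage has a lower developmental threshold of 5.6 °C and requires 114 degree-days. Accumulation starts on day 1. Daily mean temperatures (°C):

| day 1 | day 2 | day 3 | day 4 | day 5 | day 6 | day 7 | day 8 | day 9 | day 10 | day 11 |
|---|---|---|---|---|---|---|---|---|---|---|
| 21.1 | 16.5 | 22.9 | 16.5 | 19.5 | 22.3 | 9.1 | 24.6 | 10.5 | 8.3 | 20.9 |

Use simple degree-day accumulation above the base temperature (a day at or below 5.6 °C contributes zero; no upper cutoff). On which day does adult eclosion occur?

Daily DD above 5.6 °C: 15.5, 10.9, 17.3, 10.9, 13.9, 16.7, 3.5, 19.0, 4.9, 2.7, 15.3.
Cumulative: 15.5, 26.4, 43.7, 54.6, 68.5, 85.2, 88.7, 107.7, 112.6, 115.3, 130.6.
The total first reaches 114 DD on day 10.

day 10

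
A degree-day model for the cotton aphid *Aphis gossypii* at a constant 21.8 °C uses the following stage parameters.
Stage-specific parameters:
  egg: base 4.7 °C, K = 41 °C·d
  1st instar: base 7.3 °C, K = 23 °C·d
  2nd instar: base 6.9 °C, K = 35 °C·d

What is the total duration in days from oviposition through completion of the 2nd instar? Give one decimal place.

egg: 41 / (21.8 − 4.7) = 41 / 17.1 = 2.398 d.
1st instar: 23 / (21.8 − 7.3) = 23 / 14.5 = 1.586 d.
2nd instar: 35 / (21.8 − 6.9) = 35 / 14.9 = 2.349 d.
Sum = 6.333 ≈ 6.3 days.

6.3 days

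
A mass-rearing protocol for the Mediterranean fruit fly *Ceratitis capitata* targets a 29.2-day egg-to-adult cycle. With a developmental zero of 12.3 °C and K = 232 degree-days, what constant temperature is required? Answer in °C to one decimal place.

20.2 °C

Required daily accumulation = 232 / 29.2 = 7.945 DD/day.
T = T_base + 7.945 = 12.3 + 7.945 = 20.245 ≈ 20.2 °C.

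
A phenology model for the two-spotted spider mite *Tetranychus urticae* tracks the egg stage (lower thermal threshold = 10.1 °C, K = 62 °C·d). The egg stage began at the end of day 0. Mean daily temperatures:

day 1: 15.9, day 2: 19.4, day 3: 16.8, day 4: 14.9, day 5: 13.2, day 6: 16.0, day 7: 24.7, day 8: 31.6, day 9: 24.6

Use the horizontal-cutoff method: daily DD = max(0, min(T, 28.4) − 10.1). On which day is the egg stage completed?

day 8

Daily DD above 10.1 °C (capped at 18.3): 5.8, 9.3, 6.7, 4.8, 3.1, 5.9, 14.6, 18.3, 14.5.
Cumulative: 5.8, 15.1, 21.8, 26.6, 29.7, 35.6, 50.2, 68.5, 83.0.
The total first reaches 62 DD on day 8.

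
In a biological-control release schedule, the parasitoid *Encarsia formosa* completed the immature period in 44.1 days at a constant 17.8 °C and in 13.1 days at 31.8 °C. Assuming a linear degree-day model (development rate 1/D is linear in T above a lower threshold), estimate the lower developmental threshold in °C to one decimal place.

11.9 °C

Under the model K = D·(T − T_b), so D₁·(T₁ − T_b) = D₂·(T₂ − T_b).
44.1·(17.8 − T_b) = 13.1·(31.8 − T_b)
T_b = (44.1·17.8 − 13.1·31.8) / (44.1 − 13.1) = 368.40 / 31.0 = 11.884 °C ≈ 11.9 °C.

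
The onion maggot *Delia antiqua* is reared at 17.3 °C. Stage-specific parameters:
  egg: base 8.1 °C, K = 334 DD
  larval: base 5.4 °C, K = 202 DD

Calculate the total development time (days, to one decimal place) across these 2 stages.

53.3 days

egg: 334 / (17.3 − 8.1) = 334 / 9.2 = 36.304 d.
larval: 202 / (17.3 − 5.4) = 202 / 11.9 = 16.975 d.
Sum = 53.279 ≈ 53.3 days.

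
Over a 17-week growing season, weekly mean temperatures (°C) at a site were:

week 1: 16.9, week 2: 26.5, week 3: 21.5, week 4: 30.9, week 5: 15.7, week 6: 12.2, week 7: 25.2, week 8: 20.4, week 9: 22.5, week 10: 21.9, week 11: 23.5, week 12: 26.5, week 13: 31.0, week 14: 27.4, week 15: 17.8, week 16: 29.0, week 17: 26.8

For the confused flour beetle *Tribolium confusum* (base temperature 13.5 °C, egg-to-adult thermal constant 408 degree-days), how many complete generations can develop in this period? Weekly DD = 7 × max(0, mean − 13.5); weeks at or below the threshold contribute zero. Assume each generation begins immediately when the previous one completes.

Weekly DD (7 × max(0, T̄ − 13.5)): 23.8, 91.0, 56.0, 121.8, 15.4, 0.0, 81.9, 48.3, 63.0, 58.8, 70.0, 91.0, 122.5, 97.3, 30.1, 108.5, 93.1.
Season total = 1172.5 DD.
Complete generations = ⌊1172.5 / 408⌋ = 2.

2 generations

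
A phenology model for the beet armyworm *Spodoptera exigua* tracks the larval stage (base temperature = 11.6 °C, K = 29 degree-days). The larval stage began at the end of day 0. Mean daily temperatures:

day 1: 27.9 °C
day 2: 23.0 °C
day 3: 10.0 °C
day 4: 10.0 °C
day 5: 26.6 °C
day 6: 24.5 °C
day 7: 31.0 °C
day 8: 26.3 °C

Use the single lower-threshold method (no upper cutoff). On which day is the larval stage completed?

Daily DD above 11.6 °C: 16.3, 11.4, 0.0, 0.0, 15.0, 12.9, 19.4, 14.7.
Cumulative: 16.3, 27.7, 27.7, 27.7, 42.7, 55.6, 75.0, 89.7.
The total first reaches 29 DD on day 5.

day 5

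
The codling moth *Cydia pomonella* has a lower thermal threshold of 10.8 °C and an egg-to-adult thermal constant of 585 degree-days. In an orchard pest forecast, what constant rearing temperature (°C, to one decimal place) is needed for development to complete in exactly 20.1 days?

Required daily accumulation = 585 / 20.1 = 29.104 DD/day.
T = T_base + 29.104 = 10.8 + 29.104 = 39.904 ≈ 39.9 °C.

39.9 °C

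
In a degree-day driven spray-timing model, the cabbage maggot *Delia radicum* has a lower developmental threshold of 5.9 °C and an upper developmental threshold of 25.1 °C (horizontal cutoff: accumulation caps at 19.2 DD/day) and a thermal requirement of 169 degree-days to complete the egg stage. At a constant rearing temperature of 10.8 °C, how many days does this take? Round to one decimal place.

34.5 days

Daily accumulation = 10.8 − 5.9 = 4.9 DD/day.
Duration = 169 / 4.9 = 34.490 ≈ 34.5 days.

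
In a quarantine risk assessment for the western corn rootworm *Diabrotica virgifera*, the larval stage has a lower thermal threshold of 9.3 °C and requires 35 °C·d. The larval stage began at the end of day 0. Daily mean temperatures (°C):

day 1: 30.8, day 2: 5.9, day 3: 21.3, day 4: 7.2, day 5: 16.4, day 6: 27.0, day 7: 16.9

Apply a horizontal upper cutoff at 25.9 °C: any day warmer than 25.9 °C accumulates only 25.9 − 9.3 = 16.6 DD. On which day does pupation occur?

Daily DD above 9.3 °C (capped at 16.6): 16.6, 0.0, 12.0, 0.0, 7.1, 16.6, 7.6.
Cumulative: 16.6, 16.6, 28.6, 28.6, 35.7, 52.3, 59.9.
The total first reaches 35 DD on day 5.

day 5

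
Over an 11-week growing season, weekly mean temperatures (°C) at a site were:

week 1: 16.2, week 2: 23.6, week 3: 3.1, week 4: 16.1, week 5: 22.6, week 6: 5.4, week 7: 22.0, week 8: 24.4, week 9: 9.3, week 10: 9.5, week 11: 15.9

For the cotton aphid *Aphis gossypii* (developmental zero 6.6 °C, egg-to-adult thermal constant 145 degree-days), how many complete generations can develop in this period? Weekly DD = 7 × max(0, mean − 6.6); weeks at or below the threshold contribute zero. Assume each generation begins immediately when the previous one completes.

Weekly DD (7 × max(0, T̄ − 6.6)): 67.2, 119.0, 0.0, 66.5, 112.0, 0.0, 107.8, 124.6, 18.9, 20.3, 65.1.
Season total = 701.4 DD.
Complete generations = ⌊701.4 / 145⌋ = 4.

4 generations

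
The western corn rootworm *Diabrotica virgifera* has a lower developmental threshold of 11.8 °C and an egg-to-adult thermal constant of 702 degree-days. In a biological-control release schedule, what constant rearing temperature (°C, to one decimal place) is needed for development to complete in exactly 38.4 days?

Required daily accumulation = 702 / 38.4 = 18.281 DD/day.
T = T_base + 18.281 = 11.8 + 18.281 = 30.081 ≈ 30.1 °C.

30.1 °C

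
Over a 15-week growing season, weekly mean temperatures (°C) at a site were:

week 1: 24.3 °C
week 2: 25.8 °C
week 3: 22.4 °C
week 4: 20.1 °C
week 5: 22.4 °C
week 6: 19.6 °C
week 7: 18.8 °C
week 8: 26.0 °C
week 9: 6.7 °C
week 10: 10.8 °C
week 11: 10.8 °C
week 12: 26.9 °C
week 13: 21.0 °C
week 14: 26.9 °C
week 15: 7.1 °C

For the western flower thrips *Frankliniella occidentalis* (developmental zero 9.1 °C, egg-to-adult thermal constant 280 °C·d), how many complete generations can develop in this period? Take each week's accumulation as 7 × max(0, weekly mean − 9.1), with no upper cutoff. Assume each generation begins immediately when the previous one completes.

Weekly DD (7 × max(0, T̄ − 9.1)): 106.4, 116.9, 93.1, 77.0, 93.1, 73.5, 67.9, 118.3, 0.0, 11.9, 11.9, 124.6, 83.3, 124.6, 0.0.
Season total = 1102.5 DD.
Complete generations = ⌊1102.5 / 280⌋ = 3.

3 generations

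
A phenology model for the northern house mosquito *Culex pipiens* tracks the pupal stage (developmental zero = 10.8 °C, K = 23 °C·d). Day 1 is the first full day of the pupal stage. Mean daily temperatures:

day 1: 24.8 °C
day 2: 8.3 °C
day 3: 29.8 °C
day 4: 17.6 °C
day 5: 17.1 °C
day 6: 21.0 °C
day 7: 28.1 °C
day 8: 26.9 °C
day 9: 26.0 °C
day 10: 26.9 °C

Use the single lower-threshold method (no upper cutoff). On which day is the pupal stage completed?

Daily DD above 10.8 °C: 14.0, 0.0, 19.0, 6.8, 6.3, 10.2, 17.3, 16.1, 15.2, 16.1.
Cumulative: 14.0, 14.0, 33.0, 39.8, 46.1, 56.3, 73.6, 89.7, 104.9, 121.0.
The total first reaches 23 DD on day 3.

day 3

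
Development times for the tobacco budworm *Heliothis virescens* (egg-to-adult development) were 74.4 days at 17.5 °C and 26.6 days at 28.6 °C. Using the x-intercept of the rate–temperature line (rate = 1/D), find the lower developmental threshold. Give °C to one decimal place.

11.3 °C

Linear rate model ⇒ the product D·(T − T_b) is constant across temperatures.
74.4·(17.5 − T_b) = 26.6·(28.6 − T_b)
T_b = (74.4·17.5 − 26.6·28.6) / (74.4 − 26.6) = 541.24 / 47.8 = 11.323 °C ≈ 11.3 °C.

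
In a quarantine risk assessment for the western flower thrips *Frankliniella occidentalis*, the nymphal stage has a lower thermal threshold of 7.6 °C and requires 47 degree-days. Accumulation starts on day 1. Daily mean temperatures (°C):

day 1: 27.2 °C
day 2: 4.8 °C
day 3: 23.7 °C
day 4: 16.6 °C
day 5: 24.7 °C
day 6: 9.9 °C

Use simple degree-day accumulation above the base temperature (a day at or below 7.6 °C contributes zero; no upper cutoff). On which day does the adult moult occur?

Daily DD above 7.6 °C: 19.6, 0.0, 16.1, 9.0, 17.1, 2.3.
Cumulative: 19.6, 19.6, 35.7, 44.7, 61.8, 64.1.
The total first reaches 47 DD on day 5.

day 5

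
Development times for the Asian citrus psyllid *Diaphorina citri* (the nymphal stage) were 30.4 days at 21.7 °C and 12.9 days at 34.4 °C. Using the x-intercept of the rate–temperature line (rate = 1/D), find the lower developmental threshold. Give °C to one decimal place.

12.3 °C

Equal thermal constants: D₁(T₁ − T_b) = D₂(T₂ − T_b).
30.4·(21.7 − T_b) = 12.9·(34.4 − T_b)
T_b = (30.4·21.7 − 12.9·34.4) / (30.4 − 12.9) = 215.92 / 17.5 = 12.338 °C ≈ 12.3 °C.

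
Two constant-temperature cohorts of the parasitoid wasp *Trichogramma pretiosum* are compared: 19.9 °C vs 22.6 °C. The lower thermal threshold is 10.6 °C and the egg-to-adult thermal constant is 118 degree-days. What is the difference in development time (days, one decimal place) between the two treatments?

2.9 days

At 19.9 °C: 118 / (19.9 − 10.6) = 118 / 9.3 = 12.688 d.
At 22.6 °C: 118 / (22.6 − 10.6) = 118 / 12.0 = 9.833 d.
Difference = |12.688 − 9.833| = 2.855 ≈ 2.9 days.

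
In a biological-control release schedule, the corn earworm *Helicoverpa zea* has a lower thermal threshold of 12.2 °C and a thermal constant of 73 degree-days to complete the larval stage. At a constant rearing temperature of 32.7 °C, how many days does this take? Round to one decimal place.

3.6 days

Daily accumulation = 32.7 − 12.2 = 20.5 DD/day.
Duration = 73 / 20.5 = 3.561 ≈ 3.6 days.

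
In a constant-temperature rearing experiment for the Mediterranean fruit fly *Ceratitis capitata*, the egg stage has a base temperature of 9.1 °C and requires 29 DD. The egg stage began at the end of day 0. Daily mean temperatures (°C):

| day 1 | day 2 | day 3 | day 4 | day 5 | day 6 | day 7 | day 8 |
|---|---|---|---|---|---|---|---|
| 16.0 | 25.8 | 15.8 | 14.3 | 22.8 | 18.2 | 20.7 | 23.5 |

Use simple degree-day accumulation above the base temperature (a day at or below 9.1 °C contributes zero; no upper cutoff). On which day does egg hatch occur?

Daily DD above 9.1 °C: 6.9, 16.7, 6.7, 5.2, 13.7, 9.1, 11.6, 14.4.
Cumulative: 6.9, 23.6, 30.3, 35.5, 49.2, 58.3, 69.9, 84.3.
The total first reaches 29 DD on day 3.

day 3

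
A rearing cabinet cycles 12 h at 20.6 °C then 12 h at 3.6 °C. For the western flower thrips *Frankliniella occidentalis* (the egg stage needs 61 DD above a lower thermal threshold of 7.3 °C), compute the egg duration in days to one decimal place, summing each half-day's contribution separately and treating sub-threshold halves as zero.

9.2 days

Day half: max(0, 20.6 − 7.3) × 0.5 = 13.3 × 0.5 = 6.65 DD.
Night half: max(0, 3.6 − 7.3) × 0.5 = 0.0 × 0.5 = 0.00 DD.
Per 24 h: 6.65 DD/day.
Duration = 61 / 6.65 = 9.173 ≈ 9.2 days.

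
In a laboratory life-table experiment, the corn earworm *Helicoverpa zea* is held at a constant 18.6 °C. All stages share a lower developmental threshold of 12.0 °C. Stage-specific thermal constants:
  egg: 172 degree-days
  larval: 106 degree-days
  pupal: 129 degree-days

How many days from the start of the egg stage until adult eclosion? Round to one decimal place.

Daily accumulation at 18.6 °C = 18.6 − 12.0 = 6.6 DD/day.
Total K = 172 + 106 + 129 = 407 DD.
Total duration = 407 / 6.6 = 61.667 ≈ 61.7 days.

61.7 days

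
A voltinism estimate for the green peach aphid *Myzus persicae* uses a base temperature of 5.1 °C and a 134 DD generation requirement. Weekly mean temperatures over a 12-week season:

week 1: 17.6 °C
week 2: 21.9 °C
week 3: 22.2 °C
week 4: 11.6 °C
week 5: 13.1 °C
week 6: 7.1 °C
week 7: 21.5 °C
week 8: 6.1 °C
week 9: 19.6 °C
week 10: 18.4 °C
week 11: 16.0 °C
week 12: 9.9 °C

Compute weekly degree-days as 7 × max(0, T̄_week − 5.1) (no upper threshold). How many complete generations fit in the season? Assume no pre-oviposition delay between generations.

Weekly DD (7 × max(0, T̄ − 5.1)): 87.5, 117.6, 119.7, 45.5, 56.0, 14.0, 114.8, 7.0, 101.5, 93.1, 76.3, 33.6.
Season total = 866.6 DD.
Complete generations = ⌊866.6 / 134⌋ = 6.

6 generations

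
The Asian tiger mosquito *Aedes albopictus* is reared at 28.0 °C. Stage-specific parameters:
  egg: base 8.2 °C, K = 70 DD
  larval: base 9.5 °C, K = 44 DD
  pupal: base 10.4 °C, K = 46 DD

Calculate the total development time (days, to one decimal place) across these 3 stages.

8.5 days

egg: 70 / (28.0 − 8.2) = 70 / 19.8 = 3.535 d.
larval: 44 / (28.0 − 9.5) = 44 / 18.5 = 2.378 d.
pupal: 46 / (28.0 − 10.4) = 46 / 17.6 = 2.614 d.
Sum = 8.527 ≈ 8.5 days.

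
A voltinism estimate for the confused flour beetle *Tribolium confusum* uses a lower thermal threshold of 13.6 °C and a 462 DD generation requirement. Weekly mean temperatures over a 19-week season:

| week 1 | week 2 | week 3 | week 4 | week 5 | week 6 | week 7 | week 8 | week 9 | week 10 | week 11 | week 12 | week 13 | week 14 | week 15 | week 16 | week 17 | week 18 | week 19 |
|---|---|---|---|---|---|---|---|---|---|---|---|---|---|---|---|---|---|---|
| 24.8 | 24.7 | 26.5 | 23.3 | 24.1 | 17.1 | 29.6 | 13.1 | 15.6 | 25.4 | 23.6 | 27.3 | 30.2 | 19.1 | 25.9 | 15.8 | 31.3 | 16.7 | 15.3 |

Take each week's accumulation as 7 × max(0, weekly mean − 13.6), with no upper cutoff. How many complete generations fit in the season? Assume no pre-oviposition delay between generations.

Weekly DD (7 × max(0, T̄ − 13.6)): 78.4, 77.7, 90.3, 67.9, 73.5, 24.5, 112.0, 0.0, 14.0, 82.6, 70.0, 95.9, 116.2, 38.5, 86.1, 15.4, 123.9, 21.7, 11.9.
Season total = 1200.5 DD.
Complete generations = ⌊1200.5 / 462⌋ = 2.

2 generations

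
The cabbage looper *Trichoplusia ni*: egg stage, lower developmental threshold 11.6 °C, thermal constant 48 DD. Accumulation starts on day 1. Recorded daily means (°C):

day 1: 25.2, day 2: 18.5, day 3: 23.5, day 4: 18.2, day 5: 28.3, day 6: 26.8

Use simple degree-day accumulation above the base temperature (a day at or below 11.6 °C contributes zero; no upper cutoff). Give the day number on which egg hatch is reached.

Daily DD above 11.6 °C: 13.6, 6.9, 11.9, 6.6, 16.7, 15.2.
Cumulative: 13.6, 20.5, 32.4, 39.0, 55.7, 70.9.
The total first reaches 48 DD on day 5.

day 5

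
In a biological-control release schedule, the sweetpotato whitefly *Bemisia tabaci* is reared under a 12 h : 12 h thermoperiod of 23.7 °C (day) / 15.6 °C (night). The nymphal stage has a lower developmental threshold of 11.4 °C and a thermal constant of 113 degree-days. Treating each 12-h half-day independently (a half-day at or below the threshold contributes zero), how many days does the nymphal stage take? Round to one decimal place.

13.7 days

Day half: max(0, 23.7 − 11.4) × 0.5 = 12.3 × 0.5 = 6.15 DD.
Night half: max(0, 15.6 − 11.4) × 0.5 = 4.2 × 0.5 = 2.10 DD.
Per 24 h: 8.25 DD/day.
Duration = 113 / 8.25 = 13.697 ≈ 13.7 days.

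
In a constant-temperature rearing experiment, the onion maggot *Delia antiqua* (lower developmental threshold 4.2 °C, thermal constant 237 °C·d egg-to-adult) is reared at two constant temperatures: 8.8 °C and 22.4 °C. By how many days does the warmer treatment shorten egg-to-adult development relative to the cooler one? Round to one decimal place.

38.5 days

At 8.8 °C: 237 / (8.8 − 4.2) = 237 / 4.6 = 51.522 d.
At 22.4 °C: 237 / (22.4 − 4.2) = 237 / 18.2 = 13.022 d.
Difference = |51.522 − 13.022| = 38.500 ≈ 38.5 days.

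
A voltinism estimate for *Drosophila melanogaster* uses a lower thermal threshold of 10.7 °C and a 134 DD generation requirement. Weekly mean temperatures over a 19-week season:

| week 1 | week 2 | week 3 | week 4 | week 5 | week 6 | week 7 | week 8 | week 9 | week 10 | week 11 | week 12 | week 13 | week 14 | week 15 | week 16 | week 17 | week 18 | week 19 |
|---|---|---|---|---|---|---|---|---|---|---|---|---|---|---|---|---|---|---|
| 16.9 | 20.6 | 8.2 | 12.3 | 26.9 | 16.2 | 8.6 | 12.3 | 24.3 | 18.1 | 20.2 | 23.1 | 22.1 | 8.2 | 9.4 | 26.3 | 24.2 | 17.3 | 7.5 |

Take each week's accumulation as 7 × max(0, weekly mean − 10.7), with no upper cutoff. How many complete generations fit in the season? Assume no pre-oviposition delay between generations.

Weekly DD (7 × max(0, T̄ − 10.7)): 43.4, 69.3, 0.0, 11.2, 113.4, 38.5, 0.0, 11.2, 95.2, 51.8, 66.5, 86.8, 79.8, 0.0, 0.0, 109.2, 94.5, 46.2, 0.0.
Season total = 917.0 DD.
Complete generations = ⌊917.0 / 134⌋ = 6.

6 generations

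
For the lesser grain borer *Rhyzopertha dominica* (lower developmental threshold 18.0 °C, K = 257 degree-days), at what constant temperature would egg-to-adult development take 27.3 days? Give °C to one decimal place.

27.4 °C

Required daily accumulation = 257 / 27.3 = 9.414 DD/day.
T = T_base + 9.414 = 18.0 + 9.414 = 27.414 ≈ 27.4 °C.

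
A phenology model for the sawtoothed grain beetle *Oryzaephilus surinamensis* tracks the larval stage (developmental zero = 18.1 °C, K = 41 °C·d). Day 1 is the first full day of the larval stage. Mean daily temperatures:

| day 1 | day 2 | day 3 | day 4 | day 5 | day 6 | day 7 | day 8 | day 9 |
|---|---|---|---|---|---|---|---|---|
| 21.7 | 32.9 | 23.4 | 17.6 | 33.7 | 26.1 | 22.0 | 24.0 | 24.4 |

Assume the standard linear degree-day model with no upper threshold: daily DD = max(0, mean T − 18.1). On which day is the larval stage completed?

day 6

Daily DD above 18.1 °C: 3.6, 14.8, 5.3, 0.0, 15.6, 8.0, 3.9, 5.9, 6.3.
Cumulative: 3.6, 18.4, 23.7, 23.7, 39.3, 47.3, 51.2, 57.1, 63.4.
The total first reaches 41 DD on day 6.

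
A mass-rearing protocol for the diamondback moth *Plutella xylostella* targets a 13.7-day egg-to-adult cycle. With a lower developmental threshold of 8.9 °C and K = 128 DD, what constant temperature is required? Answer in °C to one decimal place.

18.2 °C

Required daily accumulation = 128 / 13.7 = 9.343 DD/day.
T = T_base + 9.343 = 8.9 + 9.343 = 18.243 ≈ 18.2 °C.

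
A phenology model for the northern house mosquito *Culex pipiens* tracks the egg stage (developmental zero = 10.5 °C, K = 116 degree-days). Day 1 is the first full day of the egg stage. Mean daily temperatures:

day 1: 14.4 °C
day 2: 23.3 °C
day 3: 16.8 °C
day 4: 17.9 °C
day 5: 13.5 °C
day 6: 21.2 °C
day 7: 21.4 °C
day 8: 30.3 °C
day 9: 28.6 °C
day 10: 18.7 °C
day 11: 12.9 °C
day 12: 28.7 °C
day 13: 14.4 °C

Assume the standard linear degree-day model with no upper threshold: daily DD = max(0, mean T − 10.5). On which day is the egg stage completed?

day 12

Daily DD above 10.5 °C: 3.9, 12.8, 6.3, 7.4, 3.0, 10.7, 10.9, 19.8, 18.1, 8.2, 2.4, 18.2, 3.9.
Cumulative: 3.9, 16.7, 23.0, 30.4, 33.4, 44.1, 55.0, 74.8, 92.9, 101.1, 103.5, 121.7, 125.6.
The total first reaches 116 DD on day 12.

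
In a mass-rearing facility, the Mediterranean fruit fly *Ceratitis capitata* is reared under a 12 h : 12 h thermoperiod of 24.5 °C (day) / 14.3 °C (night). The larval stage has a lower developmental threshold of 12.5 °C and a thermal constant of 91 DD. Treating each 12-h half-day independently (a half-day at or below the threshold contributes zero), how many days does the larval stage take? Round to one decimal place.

13.2 days

Day half: max(0, 24.5 − 12.5) × 0.5 = 12.0 × 0.5 = 6.00 DD.
Night half: max(0, 14.3 − 12.5) × 0.5 = 1.8 × 0.5 = 0.90 DD.
Per 24 h: 6.90 DD/day.
Duration = 91 / 6.90 = 13.188 ≈ 13.2 days.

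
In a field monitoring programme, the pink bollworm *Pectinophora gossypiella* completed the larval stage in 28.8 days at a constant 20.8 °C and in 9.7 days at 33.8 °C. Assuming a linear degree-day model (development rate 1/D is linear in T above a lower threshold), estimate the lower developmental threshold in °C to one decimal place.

Under the model K = D·(T − T_b), so D₁·(T₁ − T_b) = D₂·(T₂ − T_b).
28.8·(20.8 − T_b) = 9.7·(33.8 − T_b)
T_b = (28.8·20.8 − 9.7·33.8) / (28.8 − 9.7) = 271.18 / 19.1 = 14.198 °C ≈ 14.2 °C.

14.2 °C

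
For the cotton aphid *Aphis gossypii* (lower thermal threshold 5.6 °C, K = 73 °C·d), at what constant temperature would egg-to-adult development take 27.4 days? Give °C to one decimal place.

Required daily accumulation = 73 / 27.4 = 2.664 DD/day.
T = T_base + 2.664 = 5.6 + 2.664 = 8.264 ≈ 8.3 °C.

8.3 °C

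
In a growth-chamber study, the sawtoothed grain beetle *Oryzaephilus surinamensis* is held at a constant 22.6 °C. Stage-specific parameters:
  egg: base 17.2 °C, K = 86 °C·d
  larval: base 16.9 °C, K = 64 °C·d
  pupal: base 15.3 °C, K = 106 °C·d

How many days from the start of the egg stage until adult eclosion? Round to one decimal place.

egg: 86 / (22.6 − 17.2) = 86 / 5.4 = 15.926 d.
larval: 64 / (22.6 − 16.9) = 64 / 5.7 = 11.228 d.
pupal: 106 / (22.6 − 15.3) = 106 / 7.3 = 14.521 d.
Sum = 41.675 ≈ 41.7 days.

41.7 days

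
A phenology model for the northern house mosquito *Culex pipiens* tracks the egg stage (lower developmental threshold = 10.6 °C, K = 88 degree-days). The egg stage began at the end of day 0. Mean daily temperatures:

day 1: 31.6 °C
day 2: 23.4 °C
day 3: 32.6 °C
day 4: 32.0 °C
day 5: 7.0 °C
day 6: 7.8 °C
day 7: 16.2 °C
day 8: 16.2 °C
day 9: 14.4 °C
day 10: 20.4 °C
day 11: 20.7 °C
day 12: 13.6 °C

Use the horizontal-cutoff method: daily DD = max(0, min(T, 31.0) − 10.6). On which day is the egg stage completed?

day 9

Daily DD above 10.6 °C (capped at 20.4): 20.4, 12.8, 20.4, 20.4, 0.0, 0.0, 5.6, 5.6, 3.8, 9.8, 10.1, 3.0.
Cumulative: 20.4, 33.2, 53.6, 74.0, 74.0, 74.0, 79.6, 85.2, 89.0, 98.8, 108.9, 111.9.
The total first reaches 88 DD on day 9.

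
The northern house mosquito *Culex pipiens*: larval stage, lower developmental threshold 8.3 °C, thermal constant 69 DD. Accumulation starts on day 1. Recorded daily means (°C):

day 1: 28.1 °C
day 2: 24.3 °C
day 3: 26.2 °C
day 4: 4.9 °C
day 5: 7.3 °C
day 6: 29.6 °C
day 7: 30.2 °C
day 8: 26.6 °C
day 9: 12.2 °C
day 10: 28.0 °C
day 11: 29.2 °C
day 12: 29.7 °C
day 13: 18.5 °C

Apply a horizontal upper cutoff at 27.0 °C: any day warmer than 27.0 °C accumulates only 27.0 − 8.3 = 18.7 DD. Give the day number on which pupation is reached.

day 6

Daily DD above 8.3 °C (capped at 18.7): 18.7, 16.0, 17.9, 0.0, 0.0, 18.7, 18.7, 18.3, 3.9, 18.7, 18.7, 18.7, 10.2.
Cumulative: 18.7, 34.7, 52.6, 52.6, 52.6, 71.3, 90.0, 108.3, 112.2, 130.9, 149.6, 168.3, 178.5.
The total first reaches 69 DD on day 6.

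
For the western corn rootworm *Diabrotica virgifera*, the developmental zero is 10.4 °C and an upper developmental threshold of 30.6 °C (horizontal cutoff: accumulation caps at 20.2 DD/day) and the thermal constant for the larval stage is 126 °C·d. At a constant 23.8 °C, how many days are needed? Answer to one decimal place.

Daily accumulation = 23.8 − 10.4 = 13.4 DD/day.
Duration = 126 / 13.4 = 9.403 ≈ 9.4 days.

9.4 days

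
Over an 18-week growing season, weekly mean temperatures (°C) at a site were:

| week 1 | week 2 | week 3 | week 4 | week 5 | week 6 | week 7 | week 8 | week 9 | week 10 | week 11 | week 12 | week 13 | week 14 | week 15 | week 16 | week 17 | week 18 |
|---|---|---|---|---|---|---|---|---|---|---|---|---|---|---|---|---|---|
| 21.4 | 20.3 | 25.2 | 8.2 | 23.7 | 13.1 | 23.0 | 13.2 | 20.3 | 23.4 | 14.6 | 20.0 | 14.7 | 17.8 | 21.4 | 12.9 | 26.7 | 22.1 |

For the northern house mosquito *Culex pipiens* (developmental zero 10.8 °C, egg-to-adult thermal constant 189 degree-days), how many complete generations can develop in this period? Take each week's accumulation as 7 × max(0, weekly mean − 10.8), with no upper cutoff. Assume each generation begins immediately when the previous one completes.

5 generations

Weekly DD (7 × max(0, T̄ − 10.8)): 74.2, 66.5, 100.8, 0.0, 90.3, 16.1, 85.4, 16.8, 66.5, 88.2, 26.6, 64.4, 27.3, 49.0, 74.2, 14.7, 111.3, 79.1.
Season total = 1051.4 DD.
Complete generations = ⌊1051.4 / 189⌋ = 5.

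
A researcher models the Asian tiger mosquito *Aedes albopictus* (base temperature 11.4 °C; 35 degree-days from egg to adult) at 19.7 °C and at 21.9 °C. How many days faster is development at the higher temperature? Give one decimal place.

At 19.7 °C: 35 / (19.7 − 11.4) = 35 / 8.3 = 4.217 d.
At 21.9 °C: 35 / (21.9 − 11.4) = 35 / 10.5 = 3.333 d.
Difference = |4.217 − 3.333| = 0.884 ≈ 0.9 days.

0.9 days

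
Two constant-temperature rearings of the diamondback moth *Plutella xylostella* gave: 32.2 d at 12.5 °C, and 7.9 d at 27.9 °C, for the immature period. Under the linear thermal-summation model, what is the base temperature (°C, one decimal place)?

7.5 °C

Equal thermal constants: D₁(T₁ − T_b) = D₂(T₂ − T_b).
32.2·(12.5 − T_b) = 7.9·(27.9 − T_b)
T_b = (32.2·12.5 − 7.9·27.9) / (32.2 − 7.9) = 182.09 / 24.3 = 7.493 °C ≈ 7.5 °C.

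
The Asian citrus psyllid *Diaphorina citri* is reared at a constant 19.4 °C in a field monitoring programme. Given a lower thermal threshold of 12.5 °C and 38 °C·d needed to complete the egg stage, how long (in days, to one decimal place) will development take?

5.5 days

Daily accumulation = 19.4 − 12.5 = 6.9 DD/day.
Duration = 38 / 6.9 = 5.507 ≈ 5.5 days.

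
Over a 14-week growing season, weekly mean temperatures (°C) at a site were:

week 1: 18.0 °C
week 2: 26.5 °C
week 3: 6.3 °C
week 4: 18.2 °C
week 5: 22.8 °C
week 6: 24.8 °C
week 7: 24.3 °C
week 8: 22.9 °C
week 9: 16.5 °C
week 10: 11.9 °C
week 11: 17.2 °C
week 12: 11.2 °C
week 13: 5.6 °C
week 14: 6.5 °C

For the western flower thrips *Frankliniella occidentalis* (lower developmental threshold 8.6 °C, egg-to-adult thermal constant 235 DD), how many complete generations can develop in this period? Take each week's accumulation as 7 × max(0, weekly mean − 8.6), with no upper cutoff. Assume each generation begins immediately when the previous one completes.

Weekly DD (7 × max(0, T̄ − 8.6)): 65.8, 125.3, 0.0, 67.2, 99.4, 113.4, 109.9, 100.1, 55.3, 23.1, 60.2, 18.2, 0.0, 0.0.
Season total = 837.9 DD.
Complete generations = ⌊837.9 / 235⌋ = 3.

3 generations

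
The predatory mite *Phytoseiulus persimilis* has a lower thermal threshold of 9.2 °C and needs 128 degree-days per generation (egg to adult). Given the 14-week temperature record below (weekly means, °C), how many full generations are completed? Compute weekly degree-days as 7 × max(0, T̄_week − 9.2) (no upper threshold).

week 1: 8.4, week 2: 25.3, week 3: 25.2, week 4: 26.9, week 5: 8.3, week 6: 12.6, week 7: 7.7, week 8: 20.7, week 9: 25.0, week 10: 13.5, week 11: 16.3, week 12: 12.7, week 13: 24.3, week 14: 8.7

Weekly DD (7 × max(0, T̄ − 9.2)): 0.0, 112.7, 112.0, 123.9, 0.0, 23.8, 0.0, 80.5, 110.6, 30.1, 49.7, 24.5, 105.7, 0.0.
Season total = 773.5 DD.
Complete generations = ⌊773.5 / 128⌋ = 6.

6 generations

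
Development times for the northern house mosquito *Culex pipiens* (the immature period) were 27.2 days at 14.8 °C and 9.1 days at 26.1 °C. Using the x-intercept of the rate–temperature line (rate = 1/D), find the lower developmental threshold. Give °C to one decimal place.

9.1 °C

Under the model K = D·(T − T_b), so D₁·(T₁ − T_b) = D₂·(T₂ − T_b).
27.2·(14.8 − T_b) = 9.1·(26.1 − T_b)
T_b = (27.2·14.8 − 9.1·26.1) / (27.2 − 9.1) = 165.05 / 18.1 = 9.119 °C ≈ 9.1 °C.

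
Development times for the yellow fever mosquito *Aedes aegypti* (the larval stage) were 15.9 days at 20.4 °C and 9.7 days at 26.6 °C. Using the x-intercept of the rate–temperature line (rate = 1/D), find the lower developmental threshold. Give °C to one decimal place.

Equal thermal constants: D₁(T₁ − T_b) = D₂(T₂ − T_b).
15.9·(20.4 − T_b) = 9.7·(26.6 − T_b)
T_b = (15.9·20.4 − 9.7·26.6) / (15.9 − 9.7) = 66.34 / 6.2 = 10.700 °C ≈ 10.7 °C.

10.7 °C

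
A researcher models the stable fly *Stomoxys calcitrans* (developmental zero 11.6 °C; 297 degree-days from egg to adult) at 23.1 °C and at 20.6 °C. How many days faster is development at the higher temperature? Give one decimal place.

7.2 days

At 23.1 °C: 297 / (23.1 − 11.6) = 297 / 11.5 = 25.826 d.
At 20.6 °C: 297 / (20.6 − 11.6) = 297 / 9.0 = 33.000 d.
Difference = |25.826 − 33.000| = 7.174 ≈ 7.2 days.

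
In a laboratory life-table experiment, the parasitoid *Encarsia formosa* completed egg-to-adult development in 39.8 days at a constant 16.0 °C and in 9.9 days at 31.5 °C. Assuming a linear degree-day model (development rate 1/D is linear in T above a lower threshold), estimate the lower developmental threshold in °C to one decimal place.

10.9 °C

Linear rate model ⇒ the product D·(T − T_b) is constant across temperatures.
39.8·(16.0 − T_b) = 9.9·(31.5 − T_b)
T_b = (39.8·16.0 − 9.9·31.5) / (39.8 − 9.9) = 324.95 / 29.9 = 10.868 °C ≈ 10.9 °C.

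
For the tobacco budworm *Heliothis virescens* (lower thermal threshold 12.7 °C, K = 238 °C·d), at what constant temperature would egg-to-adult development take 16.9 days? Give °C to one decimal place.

26.8 °C

Required daily accumulation = 238 / 16.9 = 14.083 DD/day.
T = T_base + 14.083 = 12.7 + 14.083 = 26.783 ≈ 26.8 °C.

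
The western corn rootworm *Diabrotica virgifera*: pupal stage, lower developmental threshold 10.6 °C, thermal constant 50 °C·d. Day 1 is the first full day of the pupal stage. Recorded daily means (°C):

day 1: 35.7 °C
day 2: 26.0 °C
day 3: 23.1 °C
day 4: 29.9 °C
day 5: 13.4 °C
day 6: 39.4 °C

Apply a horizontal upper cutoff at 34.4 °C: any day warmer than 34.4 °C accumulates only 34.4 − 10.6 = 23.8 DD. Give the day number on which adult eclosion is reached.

Daily DD above 10.6 °C (capped at 23.8): 23.8, 15.4, 12.5, 19.3, 2.8, 23.8.
Cumulative: 23.8, 39.2, 51.7, 71.0, 73.8, 97.6.
The total first reaches 50 DD on day 3.

day 3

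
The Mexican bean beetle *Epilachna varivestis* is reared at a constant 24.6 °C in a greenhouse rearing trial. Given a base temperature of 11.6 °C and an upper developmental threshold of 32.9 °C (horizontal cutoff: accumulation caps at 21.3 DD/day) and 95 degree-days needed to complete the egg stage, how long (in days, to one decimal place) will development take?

Daily accumulation = 24.6 − 11.6 = 13.0 DD/day.
Duration = 95 / 13.0 = 7.308 ≈ 7.3 days.

7.3 days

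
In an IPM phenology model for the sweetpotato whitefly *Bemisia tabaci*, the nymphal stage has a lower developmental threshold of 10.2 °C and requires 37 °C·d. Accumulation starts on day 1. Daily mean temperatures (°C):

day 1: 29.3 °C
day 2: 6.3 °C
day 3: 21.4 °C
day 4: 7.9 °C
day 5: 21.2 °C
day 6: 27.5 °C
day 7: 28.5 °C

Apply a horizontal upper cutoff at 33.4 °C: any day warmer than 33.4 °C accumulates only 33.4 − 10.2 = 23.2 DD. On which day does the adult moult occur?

day 5

Daily DD above 10.2 °C (capped at 23.2): 19.1, 0.0, 11.2, 0.0, 11.0, 17.3, 18.3.
Cumulative: 19.1, 19.1, 30.3, 30.3, 41.3, 58.6, 76.9.
The total first reaches 37 DD on day 5.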